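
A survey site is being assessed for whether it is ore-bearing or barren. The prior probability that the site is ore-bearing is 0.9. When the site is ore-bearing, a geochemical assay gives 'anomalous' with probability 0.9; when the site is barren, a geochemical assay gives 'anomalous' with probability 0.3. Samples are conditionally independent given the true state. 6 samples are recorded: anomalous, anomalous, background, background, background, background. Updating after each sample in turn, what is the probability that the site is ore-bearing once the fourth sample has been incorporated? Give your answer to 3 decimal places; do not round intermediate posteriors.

0.623

After 'anomalous': P(ore) = 0.9·0.9000 / (0.9·0.9000 + 0.3·0.1000) ≈ 0.9643
After 'anomalous': P(ore) = 0.9·0.9643 / (0.9·0.9643 + 0.3·0.0357) ≈ 0.9878
After 'background': P(ore) = 0.1·0.9878 / (0.1·0.9878 + 0.7·0.0122) ≈ 0.9205
After 'background': P(ore) = 0.1·0.9205 / (0.1·0.9205 + 0.7·0.0795) ≈ 0.6231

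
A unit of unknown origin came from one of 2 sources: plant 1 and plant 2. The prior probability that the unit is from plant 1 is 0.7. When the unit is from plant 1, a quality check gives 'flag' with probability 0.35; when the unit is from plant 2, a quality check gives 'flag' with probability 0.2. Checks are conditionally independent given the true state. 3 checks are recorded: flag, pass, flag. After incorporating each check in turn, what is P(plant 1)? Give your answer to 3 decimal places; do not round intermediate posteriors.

Each posterior becomes the prior for the next update.
After 'flag': P(plant 1) = 0.35·0.7000 / (0.35·0.7000 + 0.2·0.3000) ≈ 0.8033
After 'pass': P(plant 1) = 0.65·0.8033 / (0.65·0.8033 + 0.8·0.1967) ≈ 0.7684
After 'flag': P(plant 1) = 0.35·0.7684 / (0.35·0.7684 + 0.2·0.2316) ≈ 0.8531

0.853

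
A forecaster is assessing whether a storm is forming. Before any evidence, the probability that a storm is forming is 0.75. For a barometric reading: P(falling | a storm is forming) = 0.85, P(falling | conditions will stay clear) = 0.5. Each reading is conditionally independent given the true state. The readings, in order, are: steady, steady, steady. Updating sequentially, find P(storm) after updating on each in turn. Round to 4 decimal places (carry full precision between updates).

After 'steady': P(storm) = 0.15·0.7500 / (0.15·0.7500 + 0.5·0.2500) ≈ 0.4737
After 'steady': P(storm) = 0.15·0.4737 / (0.15·0.4737 + 0.5·0.5263) ≈ 0.2126
After 'steady': P(storm) = 0.15·0.2126 / (0.15·0.2126 + 0.5·0.7874) ≈ 0.0749

0.0749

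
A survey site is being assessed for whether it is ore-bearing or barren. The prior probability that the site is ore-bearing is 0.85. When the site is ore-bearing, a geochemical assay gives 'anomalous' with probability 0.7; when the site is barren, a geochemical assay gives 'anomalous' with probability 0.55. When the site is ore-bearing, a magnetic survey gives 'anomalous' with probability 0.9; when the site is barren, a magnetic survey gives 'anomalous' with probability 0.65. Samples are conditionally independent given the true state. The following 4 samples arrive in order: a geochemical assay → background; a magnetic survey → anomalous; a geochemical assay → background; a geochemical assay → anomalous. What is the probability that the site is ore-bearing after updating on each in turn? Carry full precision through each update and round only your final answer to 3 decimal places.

Apply Bayes' rule sequentially, carrying P(ore) forward.
After a geochemical assay='background': P(ore) = 0.3·0.8500 / (0.3·0.8500 + 0.45·0.1500) ≈ 0.7907
After a magnetic survey='anomalous': P(ore) = 0.9·0.7907 / (0.9·0.7907 + 0.65·0.2093) ≈ 0.8395
After a geochemical assay='background': P(ore) = 0.3·0.8395 / (0.3·0.8395 + 0.45·0.1605) ≈ 0.7771
After a geochemical assay='anomalous': P(ore) = 0.7·0.7771 / (0.7·0.7771 + 0.55·0.2229) ≈ 0.8161

0.816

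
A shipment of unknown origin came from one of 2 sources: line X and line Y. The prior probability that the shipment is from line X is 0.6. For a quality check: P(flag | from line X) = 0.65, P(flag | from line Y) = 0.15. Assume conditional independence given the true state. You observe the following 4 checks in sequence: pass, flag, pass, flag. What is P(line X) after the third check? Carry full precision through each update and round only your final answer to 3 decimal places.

0.524

Apply Bayes' rule sequentially, carrying P(line X) forward.
After 'pass': P(line X) = 0.35·0.6000 / (0.35·0.6000 + 0.85·0.4000) ≈ 0.3818
After 'flag': P(line X) = 0.65·0.3818 / (0.65·0.3818 + 0.15·0.6182) ≈ 0.7280
After 'pass': P(line X) = 0.35·0.7280 / (0.35·0.7280 + 0.85·0.2720) ≈ 0.5243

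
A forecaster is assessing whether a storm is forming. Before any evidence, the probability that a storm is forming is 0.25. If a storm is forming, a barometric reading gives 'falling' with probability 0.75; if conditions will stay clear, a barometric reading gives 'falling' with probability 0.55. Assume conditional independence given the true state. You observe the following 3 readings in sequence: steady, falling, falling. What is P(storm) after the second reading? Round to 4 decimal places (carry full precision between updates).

0.2016

After 'steady': P(storm) = 0.25·0.2500 / (0.25·0.2500 + 0.45·0.7500) ≈ 0.1562
After 'falling': P(storm) = 0.75·0.1562 / (0.75·0.1562 + 0.55·0.8438) ≈ 0.2016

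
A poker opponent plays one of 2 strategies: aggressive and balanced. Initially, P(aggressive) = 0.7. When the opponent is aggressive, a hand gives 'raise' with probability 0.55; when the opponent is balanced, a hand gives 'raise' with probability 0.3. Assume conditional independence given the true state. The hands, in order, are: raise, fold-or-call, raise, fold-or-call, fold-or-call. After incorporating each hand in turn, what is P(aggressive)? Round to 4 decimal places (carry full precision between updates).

0.6757

After 'raise': P(aggressive) = 0.55·0.7000 / (0.55·0.7000 + 0.3·0.3000) ≈ 0.8105
After 'fold-or-call': P(aggressive) = 0.45·0.8105 / (0.45·0.8105 + 0.7·0.1895) ≈ 0.7333
After 'raise': P(aggressive) = 0.55·0.7333 / (0.55·0.7333 + 0.3·0.2667) ≈ 0.8345
After 'fold-or-call': P(aggressive) = 0.45·0.8345 / (0.45·0.8345 + 0.7·0.1655) ≈ 0.7642
After 'fold-or-call': P(aggressive) = 0.45·0.7642 / (0.45·0.7642 + 0.7·0.2358) ≈ 0.6757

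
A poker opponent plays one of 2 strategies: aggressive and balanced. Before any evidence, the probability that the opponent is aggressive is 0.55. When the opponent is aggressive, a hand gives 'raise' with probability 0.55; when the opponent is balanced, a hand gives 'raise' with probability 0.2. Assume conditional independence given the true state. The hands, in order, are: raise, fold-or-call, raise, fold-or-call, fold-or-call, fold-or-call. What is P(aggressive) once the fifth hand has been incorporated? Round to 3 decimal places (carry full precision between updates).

0.622

After 'raise': P(aggressive) = 0.55·0.5500 / (0.55·0.5500 + 0.2·0.4500) ≈ 0.7707
After 'fold-or-call': P(aggressive) = 0.45·0.7707 / (0.45·0.7707 + 0.8·0.2293) ≈ 0.6541
After 'raise': P(aggressive) = 0.55·0.6541 / (0.55·0.6541 + 0.2·0.3459) ≈ 0.8387
After 'fold-or-call': P(aggressive) = 0.45·0.8387 / (0.45·0.8387 + 0.8·0.1613) ≈ 0.7452
After 'fold-or-call': P(aggressive) = 0.45·0.7452 / (0.45·0.7452 + 0.8·0.2548) ≈ 0.6219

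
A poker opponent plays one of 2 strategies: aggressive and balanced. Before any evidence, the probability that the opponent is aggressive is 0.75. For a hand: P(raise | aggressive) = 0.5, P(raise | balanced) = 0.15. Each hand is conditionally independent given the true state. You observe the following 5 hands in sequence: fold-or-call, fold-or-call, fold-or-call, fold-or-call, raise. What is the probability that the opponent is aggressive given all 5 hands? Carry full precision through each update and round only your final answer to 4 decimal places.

After 'fold-or-call': P(aggressive) = 0.5·0.7500 / (0.5·0.7500 + 0.85·0.2500) ≈ 0.6383
After 'fold-or-call': P(aggressive) = 0.5·0.6383 / (0.5·0.6383 + 0.85·0.3617) ≈ 0.5093
After 'fold-or-call': P(aggressive) = 0.5·0.5093 / (0.5·0.5093 + 0.85·0.4907) ≈ 0.3791
After 'fold-or-call': P(aggressive) = 0.5·0.3791 / (0.5·0.3791 + 0.85·0.6209) ≈ 0.2643
After 'raise': P(aggressive) = 0.5·0.2643 / (0.5·0.2643 + 0.15·0.7357) ≈ 0.5449

0.5449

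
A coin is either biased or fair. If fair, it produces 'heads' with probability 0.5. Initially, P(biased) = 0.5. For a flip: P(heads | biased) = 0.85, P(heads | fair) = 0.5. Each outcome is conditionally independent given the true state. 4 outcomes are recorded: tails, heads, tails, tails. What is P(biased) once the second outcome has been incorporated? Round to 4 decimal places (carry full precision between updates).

Apply Bayes' rule sequentially, carrying P(biased) forward.
After 'tails': P(biased) = 0.15·0.5000 / (0.15·0.5000 + 0.5·0.5000) ≈ 0.2308
After 'heads': P(biased) = 0.85·0.2308 / (0.85·0.2308 + 0.5·0.7692) ≈ 0.3377

0.3377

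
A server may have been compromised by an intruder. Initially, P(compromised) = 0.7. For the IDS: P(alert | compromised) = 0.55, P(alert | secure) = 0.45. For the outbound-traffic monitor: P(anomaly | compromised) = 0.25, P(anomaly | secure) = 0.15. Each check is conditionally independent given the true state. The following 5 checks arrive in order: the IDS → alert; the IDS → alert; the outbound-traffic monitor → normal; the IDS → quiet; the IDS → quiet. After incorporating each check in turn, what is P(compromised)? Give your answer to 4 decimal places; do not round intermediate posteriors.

After the IDS='alert': P(compromised) = 0.55·0.7000 / (0.55·0.7000 + 0.45·0.3000) ≈ 0.7404
After the IDS='alert': P(compromised) = 0.55·0.7404 / (0.55·0.7404 + 0.45·0.2596) ≈ 0.7771
After the outbound-traffic monitor='normal': P(compromised) = 0.75·0.7771 / (0.75·0.7771 + 0.85·0.2229) ≈ 0.7546
After the IDS='quiet': P(compromised) = 0.45·0.7546 / (0.45·0.7546 + 0.55·0.2454) ≈ 0.7156
After the IDS='quiet': P(compromised) = 0.45·0.7156 / (0.45·0.7156 + 0.55·0.2844) ≈ 0.6731

0.6731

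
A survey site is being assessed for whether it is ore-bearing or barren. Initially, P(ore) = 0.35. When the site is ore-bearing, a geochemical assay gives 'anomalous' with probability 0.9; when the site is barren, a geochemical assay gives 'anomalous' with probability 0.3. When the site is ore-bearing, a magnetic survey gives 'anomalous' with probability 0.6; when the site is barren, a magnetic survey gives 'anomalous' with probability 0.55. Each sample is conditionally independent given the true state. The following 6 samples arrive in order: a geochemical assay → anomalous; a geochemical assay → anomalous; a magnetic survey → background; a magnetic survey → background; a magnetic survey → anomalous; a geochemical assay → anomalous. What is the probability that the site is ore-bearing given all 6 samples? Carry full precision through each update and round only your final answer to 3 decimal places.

0.926

After a geochemical assay='anomalous': P(ore) = 0.9·0.3500 / (0.9·0.3500 + 0.3·0.6500) ≈ 0.6176
After a geochemical assay='anomalous': P(ore) = 0.9·0.6176 / (0.9·0.6176 + 0.3·0.3824) ≈ 0.8289
After a magnetic survey='background': P(ore) = 0.4·0.8289 / (0.4·0.8289 + 0.45·0.1711) ≈ 0.8116
After a magnetic survey='background': P(ore) = 0.4·0.8116 / (0.4·0.8116 + 0.45·0.1884) ≈ 0.7929
After a magnetic survey='anomalous': P(ore) = 0.6·0.7929 / (0.6·0.7929 + 0.55·0.2071) ≈ 0.8068
After a geochemical assay='anomalous': P(ore) = 0.9·0.8068 / (0.9·0.8068 + 0.3·0.1932) ≈ 0.9261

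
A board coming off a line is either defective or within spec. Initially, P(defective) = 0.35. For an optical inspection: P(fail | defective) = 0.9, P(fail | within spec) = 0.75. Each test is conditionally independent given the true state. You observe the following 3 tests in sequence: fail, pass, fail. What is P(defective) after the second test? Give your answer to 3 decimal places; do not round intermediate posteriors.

0.205

After 'fail': P(defective) = 0.9·0.3500 / (0.9·0.3500 + 0.75·0.6500) ≈ 0.3925
After 'pass': P(defective) = 0.1·0.3925 / (0.1·0.3925 + 0.25·0.6075) ≈ 0.2054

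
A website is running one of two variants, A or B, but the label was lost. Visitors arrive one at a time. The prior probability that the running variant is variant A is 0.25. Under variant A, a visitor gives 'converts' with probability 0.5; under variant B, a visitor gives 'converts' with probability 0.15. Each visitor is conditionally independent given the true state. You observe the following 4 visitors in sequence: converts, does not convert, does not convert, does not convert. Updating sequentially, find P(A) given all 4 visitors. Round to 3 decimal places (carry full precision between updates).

0.184

After 'converts': P(A) = 0.5·0.2500 / (0.5·0.2500 + 0.15·0.7500) ≈ 0.5263
After 'does not convert': P(A) = 0.5·0.5263 / (0.5·0.5263 + 0.85·0.4737) ≈ 0.3953
After 'does not convert': P(A) = 0.5·0.3953 / (0.5·0.3953 + 0.85·0.6047) ≈ 0.2777
After 'does not convert': P(A) = 0.5·0.2777 / (0.5·0.2777 + 0.85·0.7223) ≈ 0.1844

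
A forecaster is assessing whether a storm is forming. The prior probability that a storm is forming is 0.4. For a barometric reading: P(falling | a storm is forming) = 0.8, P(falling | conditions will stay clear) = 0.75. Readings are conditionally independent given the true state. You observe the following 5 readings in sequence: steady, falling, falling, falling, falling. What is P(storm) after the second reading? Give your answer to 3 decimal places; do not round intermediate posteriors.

Apply Bayes' rule sequentially, carrying P(storm) forward.
After 'steady': P(storm) = 0.2·0.4000 / (0.2·0.4000 + 0.25·0.6000) ≈ 0.3478
After 'falling': P(storm) = 0.8·0.3478 / (0.8·0.3478 + 0.75·0.6522) ≈ 0.3626

0.363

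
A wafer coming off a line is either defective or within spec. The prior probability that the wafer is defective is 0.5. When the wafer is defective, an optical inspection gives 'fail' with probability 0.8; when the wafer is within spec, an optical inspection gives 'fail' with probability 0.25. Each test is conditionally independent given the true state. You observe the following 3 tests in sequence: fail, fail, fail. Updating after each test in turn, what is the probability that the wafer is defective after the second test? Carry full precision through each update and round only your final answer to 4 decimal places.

After 'fail': P(defective) = 0.8·0.5000 / (0.8·0.5000 + 0.25·0.5000) ≈ 0.7619
After 'fail': P(defective) = 0.8·0.7619 / (0.8·0.7619 + 0.25·0.2381) ≈ 0.9110

0.9110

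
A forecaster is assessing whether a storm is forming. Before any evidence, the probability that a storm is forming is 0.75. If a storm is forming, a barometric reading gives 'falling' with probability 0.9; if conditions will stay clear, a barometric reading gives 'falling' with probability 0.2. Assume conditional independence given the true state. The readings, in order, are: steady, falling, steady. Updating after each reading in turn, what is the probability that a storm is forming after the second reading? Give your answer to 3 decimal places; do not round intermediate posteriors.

0.628

Apply Bayes' rule sequentially, carrying P(storm) forward.
After 'steady': P(storm) = 0.1·0.7500 / (0.1·0.7500 + 0.8·0.2500) ≈ 0.2727
After 'falling': P(storm) = 0.9·0.2727 / (0.9·0.2727 + 0.2·0.7273) ≈ 0.6279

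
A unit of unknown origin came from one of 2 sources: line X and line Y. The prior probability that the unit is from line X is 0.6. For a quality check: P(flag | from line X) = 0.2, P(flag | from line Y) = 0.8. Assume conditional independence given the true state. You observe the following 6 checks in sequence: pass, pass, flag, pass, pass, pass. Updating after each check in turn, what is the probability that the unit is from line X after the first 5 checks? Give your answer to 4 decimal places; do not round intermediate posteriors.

0.9897

After 'pass': P(line X) = 0.8·0.6000 / (0.8·0.6000 + 0.2·0.4000) ≈ 0.8571
After 'pass': P(line X) = 0.8·0.8571 / (0.8·0.8571 + 0.2·0.1429) ≈ 0.9600
After 'flag': P(line X) = 0.2·0.9600 / (0.2·0.9600 + 0.8·0.0400) ≈ 0.8571
After 'pass': P(line X) = 0.8·0.8571 / (0.8·0.8571 + 0.2·0.1429) ≈ 0.9600
After 'pass': P(line X) = 0.8·0.9600 / (0.8·0.9600 + 0.2·0.0400) ≈ 0.9897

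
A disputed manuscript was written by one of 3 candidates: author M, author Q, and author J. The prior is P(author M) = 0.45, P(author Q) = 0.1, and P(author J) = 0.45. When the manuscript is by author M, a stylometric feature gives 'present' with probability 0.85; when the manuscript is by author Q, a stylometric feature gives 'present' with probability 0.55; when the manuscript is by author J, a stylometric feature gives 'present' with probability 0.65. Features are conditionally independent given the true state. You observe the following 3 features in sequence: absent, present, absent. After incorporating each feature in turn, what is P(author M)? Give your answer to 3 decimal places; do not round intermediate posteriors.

0.155

After 'absent': normaliser = 0.15·0.4500 + 0.45·0.1000 + 0.35·0.4500; P(author M) ≈ 0.2500, P(author Q) ≈ 0.1667, P(author J) ≈ 0.5833
After 'present': normaliser = 0.85·0.2500 + 0.55·0.1667 + 0.65·0.5833; P(author M) ≈ 0.3110, P(author Q) ≈ 0.1341, P(author J) ≈ 0.5549
After 'absent': normaliser = 0.15·0.3110 + 0.45·0.1341 + 0.35·0.5549; P(author M) ≈ 0.1549, P(author Q) ≈ 0.2004, P(author J) ≈ 0.6447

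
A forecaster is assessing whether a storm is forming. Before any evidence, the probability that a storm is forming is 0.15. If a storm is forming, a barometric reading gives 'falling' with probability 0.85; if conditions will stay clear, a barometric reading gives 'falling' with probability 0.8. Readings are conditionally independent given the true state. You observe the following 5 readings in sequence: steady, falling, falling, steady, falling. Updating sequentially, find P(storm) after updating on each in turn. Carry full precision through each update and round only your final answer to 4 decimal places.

After 'steady': P(storm) = 0.15·0.1500 / (0.15·0.1500 + 0.2·0.8500) ≈ 0.1169
After 'falling': P(storm) = 0.85·0.1169 / (0.85·0.1169 + 0.8·0.8831) ≈ 0.1233
After 'falling': P(storm) = 0.85·0.1233 / (0.85·0.1233 + 0.8·0.8767) ≈ 0.1300
After 'steady': P(storm) = 0.15·0.1300 / (0.15·0.1300 + 0.2·0.8700) ≈ 0.1008
After 'falling': P(storm) = 0.85·0.1008 / (0.85·0.1008 + 0.8·0.8992) ≈ 0.1064

0.1064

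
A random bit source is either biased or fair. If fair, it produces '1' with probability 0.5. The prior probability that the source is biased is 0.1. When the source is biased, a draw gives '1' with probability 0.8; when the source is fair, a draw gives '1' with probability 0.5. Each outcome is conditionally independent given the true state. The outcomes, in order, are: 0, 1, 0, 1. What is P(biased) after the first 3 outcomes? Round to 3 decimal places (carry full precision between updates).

0.028

After '0': P(biased) = 0.2·0.1000 / (0.2·0.1000 + 0.5·0.9000) ≈ 0.0426
After '1': P(biased) = 0.8·0.0426 / (0.8·0.0426 + 0.5·0.9574) ≈ 0.0664
After '0': P(biased) = 0.2·0.0664 / (0.2·0.0664 + 0.5·0.9336) ≈ 0.0277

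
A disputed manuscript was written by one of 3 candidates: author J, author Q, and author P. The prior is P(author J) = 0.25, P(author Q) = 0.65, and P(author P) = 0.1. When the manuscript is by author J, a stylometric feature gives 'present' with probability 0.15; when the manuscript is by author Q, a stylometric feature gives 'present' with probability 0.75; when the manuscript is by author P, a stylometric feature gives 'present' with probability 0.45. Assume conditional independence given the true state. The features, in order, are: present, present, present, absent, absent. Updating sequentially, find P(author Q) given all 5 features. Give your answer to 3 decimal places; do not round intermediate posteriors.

Each posterior becomes the prior for the next update.
After 'present': normaliser = 0.15·0.2500 + 0.75·0.6500 + 0.45·0.1000; P(author J) ≈ 0.0658, P(author Q) ≈ 0.8553, P(author P) ≈ 0.0789
After 'present': normaliser = 0.15·0.0658 + 0.75·0.8553 + 0.45·0.0789; P(author J) ≈ 0.0144, P(author Q) ≈ 0.9339, P(author P) ≈ 0.0517
After 'present': normaliser = 0.15·0.0144 + 0.75·0.9339 + 0.45·0.0517; P(author J) ≈ 0.0030, P(author Q) ≈ 0.9650, P(author P) ≈ 0.0321
After 'absent': normaliser = 0.85·0.0030 + 0.25·0.9650 + 0.55·0.0321; P(author J) ≈ 0.0097, P(author Q) ≈ 0.9229, P(author P) ≈ 0.0675
After 'absent': normaliser = 0.85·0.0097 + 0.25·0.9229 + 0.55·0.0675; P(author J) ≈ 0.0297, P(author Q) ≈ 0.8358, P(author P) ≈ 0.1344

0.836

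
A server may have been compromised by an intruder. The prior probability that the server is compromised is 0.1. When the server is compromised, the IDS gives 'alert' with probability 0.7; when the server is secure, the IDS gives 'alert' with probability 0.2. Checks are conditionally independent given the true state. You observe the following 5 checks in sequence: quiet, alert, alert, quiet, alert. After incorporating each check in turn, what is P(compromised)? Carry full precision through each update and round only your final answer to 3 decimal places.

After 'quiet': P(compromised) = 0.3·0.1000 / (0.3·0.1000 + 0.8·0.9000) ≈ 0.0400
After 'alert': P(compromised) = 0.7·0.0400 / (0.7·0.0400 + 0.2·0.9600) ≈ 0.1273
After 'alert': P(compromised) = 0.7·0.1273 / (0.7·0.1273 + 0.2·0.8727) ≈ 0.3379
After 'quiet': P(compromised) = 0.3·0.3379 / (0.3·0.3379 + 0.8·0.6621) ≈ 0.1607
After 'alert': P(compromised) = 0.7·0.1607 / (0.7·0.1607 + 0.2·0.8393) ≈ 0.4012

0.401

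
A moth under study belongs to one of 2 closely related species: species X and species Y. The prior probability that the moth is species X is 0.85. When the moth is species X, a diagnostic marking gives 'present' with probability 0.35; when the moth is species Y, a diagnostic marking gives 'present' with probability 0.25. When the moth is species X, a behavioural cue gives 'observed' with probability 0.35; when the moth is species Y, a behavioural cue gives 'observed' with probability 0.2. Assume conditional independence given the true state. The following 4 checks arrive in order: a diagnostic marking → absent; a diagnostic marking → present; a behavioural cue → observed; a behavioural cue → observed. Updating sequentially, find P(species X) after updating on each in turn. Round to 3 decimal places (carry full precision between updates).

0.955

Each posterior becomes the prior for the next update.
After a diagnostic marking='absent': P(species X) = 0.65·0.8500 / (0.65·0.8500 + 0.75·0.1500) ≈ 0.8308
After a diagnostic marking='present': P(species X) = 0.35·0.8308 / (0.35·0.8308 + 0.25·0.1692) ≈ 0.8730
After a behavioural cue='observed': P(species X) = 0.35·0.8730 / (0.35·0.8730 + 0.2·0.1270) ≈ 0.9233
After a behavioural cue='observed': P(species X) = 0.35·0.9233 / (0.35·0.9233 + 0.2·0.0767) ≈ 0.9547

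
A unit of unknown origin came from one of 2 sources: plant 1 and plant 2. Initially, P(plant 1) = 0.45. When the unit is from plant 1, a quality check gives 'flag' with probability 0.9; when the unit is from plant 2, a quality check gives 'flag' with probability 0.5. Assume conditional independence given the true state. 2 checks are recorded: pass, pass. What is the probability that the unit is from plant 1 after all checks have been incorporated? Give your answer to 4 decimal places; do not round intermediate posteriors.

0.0317

After 'pass': P(plant 1) = 0.1·0.4500 / (0.1·0.4500 + 0.5·0.5500) ≈ 0.1406
After 'pass': P(plant 1) = 0.1·0.1406 / (0.1·0.1406 + 0.5·0.8594) ≈ 0.0317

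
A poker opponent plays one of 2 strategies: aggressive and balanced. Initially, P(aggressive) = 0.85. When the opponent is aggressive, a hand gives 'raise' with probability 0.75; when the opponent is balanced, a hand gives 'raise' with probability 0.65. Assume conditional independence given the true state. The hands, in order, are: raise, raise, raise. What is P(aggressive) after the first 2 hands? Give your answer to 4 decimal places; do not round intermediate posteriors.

After 'raise': P(aggressive) = 0.75·0.8500 / (0.75·0.8500 + 0.65·0.1500) ≈ 0.8673
After 'raise': P(aggressive) = 0.75·0.8673 / (0.75·0.8673 + 0.65·0.1327) ≈ 0.8830

0.8830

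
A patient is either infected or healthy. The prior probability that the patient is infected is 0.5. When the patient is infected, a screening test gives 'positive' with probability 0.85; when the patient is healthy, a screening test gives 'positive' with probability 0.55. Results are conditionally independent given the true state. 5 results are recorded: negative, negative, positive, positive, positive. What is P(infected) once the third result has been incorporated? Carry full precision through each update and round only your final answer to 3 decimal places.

Each posterior becomes the prior for the next update.
After 'negative': P(infected) = 0.15·0.5000 / (0.15·0.5000 + 0.45·0.5000) ≈ 0.2500
After 'negative': P(infected) = 0.15·0.2500 / (0.15·0.2500 + 0.45·0.7500) ≈ 0.1000
After 'positive': P(infected) = 0.85·0.1000 / (0.85·0.1000 + 0.55·0.9000) ≈ 0.1466

0.147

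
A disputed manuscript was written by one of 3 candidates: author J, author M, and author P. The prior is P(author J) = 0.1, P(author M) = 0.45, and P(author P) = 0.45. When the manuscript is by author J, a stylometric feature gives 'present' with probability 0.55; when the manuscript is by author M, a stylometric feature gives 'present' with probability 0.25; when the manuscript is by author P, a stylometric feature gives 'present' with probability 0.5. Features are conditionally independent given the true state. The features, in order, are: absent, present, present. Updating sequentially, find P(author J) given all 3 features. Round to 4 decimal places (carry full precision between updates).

After 'absent': normaliser = 0.45·0.1000 + 0.75·0.4500 + 0.5·0.4500; P(author J) ≈ 0.0741, P(author M) ≈ 0.5556, P(author P) ≈ 0.3704
After 'present': normaliser = 0.55·0.0741 + 0.25·0.5556 + 0.5·0.3704; P(author J) ≈ 0.1117, P(author M) ≈ 0.3807, P(author P) ≈ 0.5076
After 'present': normaliser = 0.55·0.1117 + 0.25·0.3807 + 0.5·0.5076; P(author J) ≈ 0.1497, P(author M) ≈ 0.2319, P(author P) ≈ 0.6184

0.1497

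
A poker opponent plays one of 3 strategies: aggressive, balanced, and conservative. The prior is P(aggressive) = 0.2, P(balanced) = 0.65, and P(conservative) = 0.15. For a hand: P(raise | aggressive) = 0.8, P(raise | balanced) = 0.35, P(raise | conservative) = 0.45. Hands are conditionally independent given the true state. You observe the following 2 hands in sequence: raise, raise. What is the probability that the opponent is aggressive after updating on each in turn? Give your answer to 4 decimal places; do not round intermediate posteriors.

After 'raise': normaliser = 0.8·0.2000 + 0.35·0.6500 + 0.45·0.1500; P(aggressive) ≈ 0.3516, P(balanced) ≈ 0.5000, P(conservative) ≈ 0.1484
After 'raise': normaliser = 0.8·0.3516 + 0.35·0.5000 + 0.45·0.1484; P(aggressive) ≈ 0.5378, P(balanced) ≈ 0.3346, P(conservative) ≈ 0.1276

0.5378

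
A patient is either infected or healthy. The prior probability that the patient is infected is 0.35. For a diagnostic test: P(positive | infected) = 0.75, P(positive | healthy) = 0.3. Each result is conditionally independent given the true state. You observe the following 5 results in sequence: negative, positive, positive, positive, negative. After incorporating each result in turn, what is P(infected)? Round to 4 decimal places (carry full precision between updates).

After 'negative': P(infected) = 0.25·0.3500 / (0.25·0.3500 + 0.7·0.6500) ≈ 0.1613
After 'positive': P(infected) = 0.75·0.1613 / (0.75·0.1613 + 0.3·0.8387) ≈ 0.3247
After 'positive': P(infected) = 0.75·0.3247 / (0.75·0.3247 + 0.3·0.6753) ≈ 0.5459
After 'positive': P(infected) = 0.75·0.5459 / (0.75·0.5459 + 0.3·0.4541) ≈ 0.7503
After 'negative': P(infected) = 0.25·0.7503 / (0.25·0.7503 + 0.7·0.2497) ≈ 0.5176

0.5176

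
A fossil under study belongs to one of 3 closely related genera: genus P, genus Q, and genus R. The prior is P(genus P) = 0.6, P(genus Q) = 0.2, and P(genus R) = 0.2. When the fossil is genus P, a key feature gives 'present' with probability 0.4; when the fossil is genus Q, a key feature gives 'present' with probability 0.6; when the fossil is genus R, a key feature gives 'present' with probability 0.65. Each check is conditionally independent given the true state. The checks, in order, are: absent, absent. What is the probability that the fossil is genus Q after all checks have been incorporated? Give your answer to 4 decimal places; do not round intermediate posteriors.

0.1174

After 'absent': normaliser = 0.6·0.6000 + 0.4·0.2000 + 0.35·0.2000; P(genus P) ≈ 0.7059, P(genus Q) ≈ 0.1569, P(genus R) ≈ 0.1373
After 'absent': normaliser = 0.6·0.7059 + 0.4·0.1569 + 0.35·0.1373; P(genus P) ≈ 0.7927, P(genus Q) ≈ 0.1174, P(genus R) ≈ 0.0899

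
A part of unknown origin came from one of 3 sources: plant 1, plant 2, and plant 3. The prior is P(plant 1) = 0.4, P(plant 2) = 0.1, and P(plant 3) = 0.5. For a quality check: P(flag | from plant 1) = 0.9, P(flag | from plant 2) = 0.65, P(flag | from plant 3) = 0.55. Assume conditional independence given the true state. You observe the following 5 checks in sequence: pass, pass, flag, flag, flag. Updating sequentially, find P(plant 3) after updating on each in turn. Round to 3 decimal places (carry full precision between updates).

After 'pass': normaliser = 0.1·0.4000 + 0.35·0.1000 + 0.45·0.5000; P(plant 1) ≈ 0.1333, P(plant 2) ≈ 0.1167, P(plant 3) ≈ 0.7500
After 'pass': normaliser = 0.1·0.1333 + 0.35·0.1167 + 0.45·0.7500; P(plant 1) ≈ 0.0340, P(plant 2) ≈ 0.1043, P(plant 3) ≈ 0.8617
After 'flag': normaliser = 0.9·0.0340 + 0.65·0.1043 + 0.55·0.8617; P(plant 1) ≈ 0.0535, P(plant 2) ≈ 0.1184, P(plant 3) ≈ 0.8281
After 'flag': normaliser = 0.9·0.0535 + 0.65·0.1184 + 0.55·0.8281; P(plant 1) ≈ 0.0830, P(plant 2) ≈ 0.1326, P(plant 3) ≈ 0.7845
After 'flag': normaliser = 0.9·0.0830 + 0.65·0.1326 + 0.55·0.7845; P(plant 1) ≈ 0.1261, P(plant 2) ≈ 0.1455, P(plant 3) ≈ 0.7284

0.728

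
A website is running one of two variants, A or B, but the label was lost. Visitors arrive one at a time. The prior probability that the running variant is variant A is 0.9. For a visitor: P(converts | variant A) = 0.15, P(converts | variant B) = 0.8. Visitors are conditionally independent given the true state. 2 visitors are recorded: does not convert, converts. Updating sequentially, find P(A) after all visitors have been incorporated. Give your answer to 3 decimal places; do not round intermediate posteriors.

Apply Bayes' rule sequentially, carrying P(A) forward.
After 'does not convert': P(A) = 0.85·0.9000 / (0.85·0.9000 + 0.2·0.1000) ≈ 0.9745
After 'converts': P(A) = 0.15·0.9745 / (0.15·0.9745 + 0.8·0.0255) ≈ 0.8776

0.878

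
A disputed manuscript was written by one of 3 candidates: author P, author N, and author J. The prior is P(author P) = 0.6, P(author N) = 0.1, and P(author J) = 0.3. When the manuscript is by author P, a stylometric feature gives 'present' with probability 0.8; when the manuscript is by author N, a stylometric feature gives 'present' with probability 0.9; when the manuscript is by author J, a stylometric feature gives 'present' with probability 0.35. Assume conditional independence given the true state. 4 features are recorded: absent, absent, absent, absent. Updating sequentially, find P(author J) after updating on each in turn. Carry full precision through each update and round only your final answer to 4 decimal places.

0.9822

After 'absent': normaliser = 0.2·0.6000 + 0.1·0.1000 + 0.65·0.3000; P(author P) ≈ 0.3692, P(author N) ≈ 0.0308, P(author J) ≈ 0.6000
After 'absent': normaliser = 0.2·0.3692 + 0.1·0.0308 + 0.65·0.6000; P(author P) ≈ 0.1582, P(author N) ≈ 0.0066, P(author J) ≈ 0.8353
After 'absent': normaliser = 0.2·0.1582 + 0.1·0.0066 + 0.65·0.8353; P(author P) ≈ 0.0550, P(author N) ≈ 0.0011, P(author J) ≈ 0.9439
After 'absent': normaliser = 0.2·0.0550 + 0.1·0.0011 + 0.65·0.9439; P(author P) ≈ 0.0176, P(author N) ≈ 0.0002, P(author J) ≈ 0.9822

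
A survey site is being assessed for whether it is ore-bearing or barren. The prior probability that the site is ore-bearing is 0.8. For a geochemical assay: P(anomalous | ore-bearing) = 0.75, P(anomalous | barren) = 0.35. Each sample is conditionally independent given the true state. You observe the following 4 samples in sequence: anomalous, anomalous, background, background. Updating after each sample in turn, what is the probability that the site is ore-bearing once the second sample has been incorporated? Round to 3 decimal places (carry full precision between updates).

After 'anomalous': P(ore) = 0.75·0.8000 / (0.75·0.8000 + 0.35·0.2000) ≈ 0.8955
After 'anomalous': P(ore) = 0.75·0.8955 / (0.75·0.8955 + 0.35·0.1045) ≈ 0.9484

0.948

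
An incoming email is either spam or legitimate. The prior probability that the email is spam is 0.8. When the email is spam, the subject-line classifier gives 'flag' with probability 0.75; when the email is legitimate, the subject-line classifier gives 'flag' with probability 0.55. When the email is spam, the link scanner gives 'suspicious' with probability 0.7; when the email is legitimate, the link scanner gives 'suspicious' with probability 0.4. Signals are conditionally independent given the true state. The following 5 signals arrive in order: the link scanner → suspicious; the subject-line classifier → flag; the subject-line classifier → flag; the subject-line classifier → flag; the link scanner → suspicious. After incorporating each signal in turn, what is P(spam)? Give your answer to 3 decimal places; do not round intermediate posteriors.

0.969

After the link scanner='suspicious': P(spam) = 0.7·0.8000 / (0.7·0.8000 + 0.4·0.2000) ≈ 0.8750
After the subject-line classifier='flag': P(spam) = 0.75·0.8750 / (0.75·0.8750 + 0.55·0.1250) ≈ 0.9052
After the subject-line classifier='flag': P(spam) = 0.75·0.9052 / (0.75·0.9052 + 0.55·0.0948) ≈ 0.9287
After the subject-line classifier='flag': P(spam) = 0.75·0.9287 / (0.75·0.9287 + 0.55·0.0713) ≈ 0.9467
After the link scanner='suspicious': P(spam) = 0.7·0.9467 / (0.7·0.9467 + 0.4·0.0533) ≈ 0.9688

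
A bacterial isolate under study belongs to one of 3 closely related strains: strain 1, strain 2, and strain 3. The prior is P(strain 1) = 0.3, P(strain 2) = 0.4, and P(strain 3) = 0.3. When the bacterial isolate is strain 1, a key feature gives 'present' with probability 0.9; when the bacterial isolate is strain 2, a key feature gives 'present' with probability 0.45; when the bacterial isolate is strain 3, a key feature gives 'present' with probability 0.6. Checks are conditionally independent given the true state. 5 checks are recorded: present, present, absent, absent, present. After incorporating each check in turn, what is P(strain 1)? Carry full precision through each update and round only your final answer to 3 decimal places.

0.093

After 'present': normaliser = 0.9·0.3000 + 0.45·0.4000 + 0.6·0.3000; P(strain 1) ≈ 0.4286, P(strain 2) ≈ 0.2857, P(strain 3) ≈ 0.2857
After 'present': normaliser = 0.9·0.4286 + 0.45·0.2857 + 0.6·0.2857; P(strain 1) ≈ 0.5625, P(strain 2) ≈ 0.1875, P(strain 3) ≈ 0.2500
After 'absent': normaliser = 0.1·0.5625 + 0.55·0.1875 + 0.4·0.2500; P(strain 1) ≈ 0.2169, P(strain 2) ≈ 0.3976, P(strain 3) ≈ 0.3855
After 'absent': normaliser = 0.1·0.2169 + 0.55·0.3976 + 0.4·0.3855; P(strain 1) ≈ 0.0550, P(strain 2) ≈ 0.5542, P(strain 3) ≈ 0.3908
After 'present': normaliser = 0.9·0.0550 + 0.45·0.5542 + 0.6·0.3908; P(strain 1) ≈ 0.0927, P(strain 2) ≈ 0.4676, P(strain 3) ≈ 0.4397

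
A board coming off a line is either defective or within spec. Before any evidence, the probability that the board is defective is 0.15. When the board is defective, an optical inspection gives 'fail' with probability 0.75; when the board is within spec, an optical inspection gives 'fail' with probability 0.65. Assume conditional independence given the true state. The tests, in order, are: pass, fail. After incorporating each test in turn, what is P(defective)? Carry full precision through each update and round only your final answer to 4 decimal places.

After 'pass': P(defective) = 0.25·0.1500 / (0.25·0.1500 + 0.35·0.8500) ≈ 0.1119
After 'fail': P(defective) = 0.75·0.1119 / (0.75·0.1119 + 0.65·0.8881) ≈ 0.1270

0.1270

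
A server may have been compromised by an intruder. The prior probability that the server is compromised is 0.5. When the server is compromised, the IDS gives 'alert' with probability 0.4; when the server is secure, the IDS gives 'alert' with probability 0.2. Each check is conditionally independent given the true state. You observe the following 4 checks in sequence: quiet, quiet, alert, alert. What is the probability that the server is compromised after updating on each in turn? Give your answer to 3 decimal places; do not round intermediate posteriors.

0.692

After 'quiet': P(compromised) = 0.6·0.5000 / (0.6·0.5000 + 0.8·0.5000) ≈ 0.4286
After 'quiet': P(compromised) = 0.6·0.4286 / (0.6·0.4286 + 0.8·0.5714) ≈ 0.3600
After 'alert': P(compromised) = 0.4·0.3600 / (0.4·0.3600 + 0.2·0.6400) ≈ 0.5294
After 'alert': P(compromised) = 0.4·0.5294 / (0.4·0.5294 + 0.2·0.4706) ≈ 0.6923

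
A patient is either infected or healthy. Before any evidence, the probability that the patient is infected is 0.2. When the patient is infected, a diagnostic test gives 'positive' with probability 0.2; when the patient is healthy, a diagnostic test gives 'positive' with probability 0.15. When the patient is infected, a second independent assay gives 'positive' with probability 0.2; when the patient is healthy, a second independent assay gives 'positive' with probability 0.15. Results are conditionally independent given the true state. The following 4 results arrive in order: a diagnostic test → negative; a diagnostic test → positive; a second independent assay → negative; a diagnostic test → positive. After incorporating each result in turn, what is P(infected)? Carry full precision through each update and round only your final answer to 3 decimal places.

0.282

Each posterior becomes the prior for the next update.
After a diagnostic test='negative': P(infected) = 0.8·0.2000 / (0.8·0.2000 + 0.85·0.8000) ≈ 0.1905
After a diagnostic test='positive': P(infected) = 0.2·0.1905 / (0.2·0.1905 + 0.15·0.8095) ≈ 0.2388
After a second independent assay='negative': P(infected) = 0.8·0.2388 / (0.8·0.2388 + 0.85·0.7612) ≈ 0.2280
After a diagnostic test='positive': P(infected) = 0.2·0.2280 / (0.2·0.2280 + 0.15·0.7720) ≈ 0.2825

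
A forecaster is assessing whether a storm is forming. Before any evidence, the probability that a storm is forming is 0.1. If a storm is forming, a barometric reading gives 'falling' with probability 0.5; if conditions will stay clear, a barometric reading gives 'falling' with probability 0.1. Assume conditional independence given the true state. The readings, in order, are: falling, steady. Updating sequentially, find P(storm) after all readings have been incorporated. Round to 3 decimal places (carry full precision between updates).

0.236

Apply Bayes' rule sequentially, carrying P(storm) forward.
After 'falling': P(storm) = 0.5·0.1000 / (0.5·0.1000 + 0.1·0.9000) ≈ 0.3571
After 'steady': P(storm) = 0.5·0.3571 / (0.5·0.3571 + 0.9·0.6429) ≈ 0.2358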